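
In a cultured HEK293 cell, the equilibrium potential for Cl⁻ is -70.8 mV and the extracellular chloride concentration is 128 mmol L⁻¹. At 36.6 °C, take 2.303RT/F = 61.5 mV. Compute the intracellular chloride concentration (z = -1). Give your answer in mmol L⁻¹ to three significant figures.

Nernst: E = (61.5/-1) · log₁₀([out]/[in]), so log₁₀([out]/[in]) = -70.8 × -1 / 61.5 = 1.1512.
[out]/[in] = 10^(1.1512) = 14.17.
[in] = 128 / 14.17 = 9.036 mmol L⁻¹.

9.04 mmol L⁻¹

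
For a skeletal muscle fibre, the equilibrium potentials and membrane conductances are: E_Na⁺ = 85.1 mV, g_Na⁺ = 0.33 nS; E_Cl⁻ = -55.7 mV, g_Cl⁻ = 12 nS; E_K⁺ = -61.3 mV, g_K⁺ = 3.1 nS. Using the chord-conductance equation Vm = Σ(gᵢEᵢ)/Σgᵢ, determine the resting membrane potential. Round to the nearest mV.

Σ gᵢEᵢ = 0.33·(85.1) + 12·(-55.7) + 3.1·(-61.3) = -830.35
Σ gᵢ = 0.33 + 12 + 3.1 = 15.43
Vm = -830.35 / 15.43 = -53.81 mV

-54 mV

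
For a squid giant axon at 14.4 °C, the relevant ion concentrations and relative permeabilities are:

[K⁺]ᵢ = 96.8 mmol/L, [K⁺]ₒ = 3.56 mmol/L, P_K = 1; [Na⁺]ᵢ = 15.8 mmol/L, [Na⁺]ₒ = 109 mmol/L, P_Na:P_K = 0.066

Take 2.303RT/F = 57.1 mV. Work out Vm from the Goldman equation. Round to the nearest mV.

-55 mV

Vm = 57.1 · log₁₀[(Σ P·[cation]ₒ + Σ P·[anion]ᵢ) / (Σ P·[cation]ᵢ + Σ P·[anion]ₒ)]
Numerator = 1×3.56 + 0.066×109 = 10.75
Denominator = 1×96.8 + 0.066×15.8 = 97.84
Vm = 57.1 · log₁₀(0.10991) = 57.1 × (-0.9590) = -54.76 mV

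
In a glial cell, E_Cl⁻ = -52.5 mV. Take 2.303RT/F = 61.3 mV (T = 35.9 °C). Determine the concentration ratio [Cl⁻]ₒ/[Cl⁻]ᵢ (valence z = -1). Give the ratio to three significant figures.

log₁₀([out]/[in]) = E·z/(61.3) = -52.5 × -1 / 61.3 = 0.8564
[out]/[in] = 10^(0.8564) = 7.185

7.19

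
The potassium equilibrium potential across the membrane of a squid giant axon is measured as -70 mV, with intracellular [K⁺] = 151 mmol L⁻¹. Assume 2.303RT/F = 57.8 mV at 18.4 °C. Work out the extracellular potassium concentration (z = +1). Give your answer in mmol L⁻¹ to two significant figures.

9.3 mmol L⁻¹

Nernst: E = (57.8/1) · log₁₀([out]/[in]), so log₁₀([out]/[in]) = -70.0 × 1 / 57.8 = -1.2111.
[out]/[in] = 10^(-1.2111) = 0.06151.
[out] = 0.06151 × 151 = 9.288 mmol L⁻¹.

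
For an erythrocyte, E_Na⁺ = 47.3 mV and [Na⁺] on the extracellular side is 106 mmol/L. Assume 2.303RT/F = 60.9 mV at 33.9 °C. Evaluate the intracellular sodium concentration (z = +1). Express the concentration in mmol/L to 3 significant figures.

Nernst: E = (60.9/1) · log₁₀([out]/[in]), so log₁₀([out]/[in]) = 47.3 × 1 / 60.9 = 0.7767.
[out]/[in] = 10^(0.7767) = 5.98.
[in] = 106 / 5.98 = 17.73 mmol/L.

17.7 mmol/L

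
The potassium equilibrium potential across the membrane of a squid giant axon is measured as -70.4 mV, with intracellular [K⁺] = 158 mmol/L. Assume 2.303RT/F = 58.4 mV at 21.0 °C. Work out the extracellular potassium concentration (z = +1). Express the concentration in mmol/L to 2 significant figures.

Nernst: E = (58.4/1) · log₁₀([out]/[in]), so log₁₀([out]/[in]) = -70.4 × 1 / 58.4 = -1.2055.
[out]/[in] = 10^(-1.2055) = 0.0623.
[out] = 0.0623 × 158 = 9.844 mmol/L.

9.8 mmol/L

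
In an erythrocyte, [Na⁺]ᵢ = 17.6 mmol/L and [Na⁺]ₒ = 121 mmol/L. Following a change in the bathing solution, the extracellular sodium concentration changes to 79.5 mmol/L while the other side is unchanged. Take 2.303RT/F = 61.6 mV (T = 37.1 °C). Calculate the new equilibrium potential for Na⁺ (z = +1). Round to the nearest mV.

After the shift: [Na⁺]_out = 79.5, [Na⁺]_in = 17.6 mmol/L.
E_new = (61.6/1)·log₁₀(79.5/17.6) = 61.60 · (0.6549) = 40.34 mV

40 mV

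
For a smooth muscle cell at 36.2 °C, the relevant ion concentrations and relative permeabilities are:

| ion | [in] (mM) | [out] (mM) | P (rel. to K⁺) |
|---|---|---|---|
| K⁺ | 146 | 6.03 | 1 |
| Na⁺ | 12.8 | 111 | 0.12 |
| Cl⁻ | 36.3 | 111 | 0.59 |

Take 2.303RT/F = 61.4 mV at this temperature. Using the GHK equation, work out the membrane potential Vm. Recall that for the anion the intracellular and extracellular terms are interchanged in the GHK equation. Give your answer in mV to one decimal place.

Vm = 61.4 · log₁₀[(Σ P·[cation]ₒ + Σ P·[anion]ᵢ) / (Σ P·[cation]ᵢ + Σ P·[anion]ₒ)]
Numerator = 1×6.03 + 0.12×111 + 0.59×36.3 = 40.77
Denominator = 1×146 + 0.12×12.8 + 0.59×111 = 213
Vm = 61.4 · log₁₀(0.19137) = 61.4 × (-0.7181) = -44.09 mV

-44.1 mV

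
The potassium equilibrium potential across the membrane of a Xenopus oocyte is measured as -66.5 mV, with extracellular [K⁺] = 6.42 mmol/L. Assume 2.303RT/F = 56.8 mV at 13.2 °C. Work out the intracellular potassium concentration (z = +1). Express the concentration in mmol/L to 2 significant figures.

95 mmol/L

Nernst: E = (56.8/1) · log₁₀([out]/[in]), so log₁₀([out]/[in]) = -66.5 × 1 / 56.8 = -1.1708.
[out]/[in] = 10^(-1.1708) = 0.06749.
[in] = 6.42 / 0.06749 = 95.13 mmol/L.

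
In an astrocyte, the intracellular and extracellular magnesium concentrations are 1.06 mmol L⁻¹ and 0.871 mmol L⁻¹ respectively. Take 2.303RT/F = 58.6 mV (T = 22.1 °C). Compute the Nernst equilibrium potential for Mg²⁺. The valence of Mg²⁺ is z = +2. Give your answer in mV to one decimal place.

-2.5 mV

E = (58.6/z) · log₁₀([Mg²⁺]_out/[Mg²⁺]_in) with z = +2.
= (58.6/2) · log₁₀(0.871/1.06) = 29.30 · log₁₀(0.8217)
= 29.30 · (-0.0853) = -2.50 mV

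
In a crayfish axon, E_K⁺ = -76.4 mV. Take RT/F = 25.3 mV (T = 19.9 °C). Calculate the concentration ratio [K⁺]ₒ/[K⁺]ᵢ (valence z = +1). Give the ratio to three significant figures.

ln([out]/[in]) = E·z/(25.3) = -76.4 × 1 / 25.3 = -3.0198
[out]/[in] = e^(-3.0198) = 0.04881

0.0488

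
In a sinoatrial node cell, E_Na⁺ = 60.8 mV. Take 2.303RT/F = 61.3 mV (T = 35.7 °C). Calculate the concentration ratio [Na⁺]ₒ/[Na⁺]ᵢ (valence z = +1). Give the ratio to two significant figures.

log₁₀([out]/[in]) = E·z/(61.3) = 60.8 × 1 / 61.3 = 0.9918
[out]/[in] = 10^(0.9918) = 9.814

9.8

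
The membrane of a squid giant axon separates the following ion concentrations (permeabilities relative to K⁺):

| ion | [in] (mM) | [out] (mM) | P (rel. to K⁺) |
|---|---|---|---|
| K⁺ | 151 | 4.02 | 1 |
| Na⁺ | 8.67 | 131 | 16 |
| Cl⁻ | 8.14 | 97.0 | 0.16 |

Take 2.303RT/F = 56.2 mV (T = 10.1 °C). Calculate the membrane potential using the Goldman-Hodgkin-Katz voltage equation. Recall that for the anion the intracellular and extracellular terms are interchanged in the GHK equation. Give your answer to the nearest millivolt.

Vm = 56.2 · log₁₀[(Σ P·[cation]ₒ + Σ P·[anion]ᵢ) / (Σ P·[cation]ᵢ + Σ P·[anion]ₒ)]
Numerator = 1×4.02 + 16×131 + 0.16×8.14 = 2101
Denominator = 1×151 + 16×8.67 + 0.16×97.0 = 305.2
Vm = 56.2 · log₁₀(6.8842) = 56.2 × (0.8379) = 47.09 mV

47 mV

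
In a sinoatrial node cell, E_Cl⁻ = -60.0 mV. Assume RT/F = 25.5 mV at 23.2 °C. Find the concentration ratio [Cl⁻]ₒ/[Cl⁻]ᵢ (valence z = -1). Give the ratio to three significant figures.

10.5

ln([out]/[in]) = E·z/(25.5) = -60.0 × -1 / 25.5 = 2.3529
[out]/[in] = e^(2.3529) = 10.52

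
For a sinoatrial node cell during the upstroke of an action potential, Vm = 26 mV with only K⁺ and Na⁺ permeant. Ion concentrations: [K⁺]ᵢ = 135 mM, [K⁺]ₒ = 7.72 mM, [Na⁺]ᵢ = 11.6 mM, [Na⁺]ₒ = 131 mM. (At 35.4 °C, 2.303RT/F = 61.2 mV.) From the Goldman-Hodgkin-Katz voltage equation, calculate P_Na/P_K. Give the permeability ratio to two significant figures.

Let α = P_Na/P_K. GHK: Vm = 61.2·log₁₀[(Kₒ + α·Naₒ)/(Kᵢ + α·Naᵢ)].
10^(Vm/61.2) = 10^(26.0/61.2) = 2.6597
So 2.6597·(Kᵢ + α·Naᵢ) = Kₒ + α·Naₒ → α = (2.6597·135.0 − 7.72) / (131.0 − 2.6597·11.6)
α = (359.1 − 7.72) / (131.0 − 30.85) = 351.3/100.1 = 3.508

3.5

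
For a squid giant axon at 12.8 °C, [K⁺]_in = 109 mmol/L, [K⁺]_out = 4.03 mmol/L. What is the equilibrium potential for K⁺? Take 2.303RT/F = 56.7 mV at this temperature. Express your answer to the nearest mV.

E = (56.7/z) · log₁₀([K⁺]_out/[K⁺]_in) with z = +1.
= (56.7/1) · log₁₀(4.03/109) = 56.70 · log₁₀(0.03697)
= 56.70 · (-1.4321) = -81.20 mV

-81 mV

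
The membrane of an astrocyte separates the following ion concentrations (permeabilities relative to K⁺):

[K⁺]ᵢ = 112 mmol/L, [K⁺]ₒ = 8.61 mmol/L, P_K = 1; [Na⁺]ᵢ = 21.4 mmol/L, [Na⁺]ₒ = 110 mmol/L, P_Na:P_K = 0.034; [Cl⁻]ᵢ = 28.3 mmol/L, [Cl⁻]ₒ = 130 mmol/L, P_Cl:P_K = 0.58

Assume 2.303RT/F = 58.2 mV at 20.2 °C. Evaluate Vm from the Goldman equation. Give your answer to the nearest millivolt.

Vm = 58.2 · log₁₀[(Σ P·[cation]ₒ + Σ P·[anion]ᵢ) / (Σ P·[cation]ᵢ + Σ P·[anion]ₒ)]
Numerator = 1×8.61 + 0.034×110 + 0.58×28.3 = 28.76
Denominator = 1×112 + 0.034×21.4 + 0.58×130 = 188.1
Vm = 58.2 · log₁₀(0.1529) = 58.2 × (-0.8156) = -47.47 mV

-47 mV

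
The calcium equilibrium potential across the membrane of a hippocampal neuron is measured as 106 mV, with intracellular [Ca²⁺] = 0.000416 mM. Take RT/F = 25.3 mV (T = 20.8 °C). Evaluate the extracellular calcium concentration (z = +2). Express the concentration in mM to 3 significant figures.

Nernst: E = (25.3/2) · ln([out]/[in]), so ln([out]/[in]) = 106.0 × 2 / 25.3 = 8.3794.
[out]/[in] = e^(8.3794) = 4357.
[out] = 4357 × 0.000416 = 1.812 mM.

1.81 mM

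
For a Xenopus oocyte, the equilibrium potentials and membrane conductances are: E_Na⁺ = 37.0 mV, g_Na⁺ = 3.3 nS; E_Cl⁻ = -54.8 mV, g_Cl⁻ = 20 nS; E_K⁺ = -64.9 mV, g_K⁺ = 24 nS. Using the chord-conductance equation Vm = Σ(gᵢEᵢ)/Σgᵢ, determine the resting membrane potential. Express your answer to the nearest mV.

-54 mV

Σ gᵢEᵢ = 3.3·(37.0) + 20·(-54.8) + 24·(-64.9) = -2531.50
Σ gᵢ = 3.3 + 20 + 24 = 47.3
Vm = -2531.50 / 47.3 = -53.52 mV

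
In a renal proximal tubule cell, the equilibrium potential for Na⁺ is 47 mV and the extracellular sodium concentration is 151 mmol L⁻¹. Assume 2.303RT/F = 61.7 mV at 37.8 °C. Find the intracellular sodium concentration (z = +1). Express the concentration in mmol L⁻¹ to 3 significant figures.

Nernst: E = (61.7/1) · log₁₀([out]/[in]), so log₁₀([out]/[in]) = 47.0 × 1 / 61.7 = 0.7618.
[out]/[in] = 10^(0.7618) = 5.778.
[in] = 151 / 5.778 = 26.14 mmol L⁻¹.

26.1 mmol L⁻¹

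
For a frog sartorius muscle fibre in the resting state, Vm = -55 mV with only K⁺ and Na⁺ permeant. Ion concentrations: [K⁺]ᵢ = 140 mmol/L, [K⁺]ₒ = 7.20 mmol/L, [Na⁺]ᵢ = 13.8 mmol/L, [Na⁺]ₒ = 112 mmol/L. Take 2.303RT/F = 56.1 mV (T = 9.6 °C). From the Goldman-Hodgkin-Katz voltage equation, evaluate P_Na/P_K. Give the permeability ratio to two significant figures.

0.067

Let α = P_Na/P_K. GHK: Vm = 56.1·log₁₀[(Kₒ + α·Naₒ)/(Kᵢ + α·Naᵢ)].
10^(Vm/56.1) = 10^(-55.0/56.1) = 0.10462
So 0.10462·(Kᵢ + α·Naᵢ) = Kₒ + α·Naₒ → α = (0.10462·140.0 − 7.2) / (112.0 − 0.10462·13.8)
α = (14.65 − 7.2) / (112.0 − 1.444) = 7.447/110.6 = 0.06736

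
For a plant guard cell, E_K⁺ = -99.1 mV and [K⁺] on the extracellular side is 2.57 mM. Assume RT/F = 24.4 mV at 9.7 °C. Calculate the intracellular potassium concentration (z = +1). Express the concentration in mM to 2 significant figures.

Nernst: E = (24.4/1) · ln([out]/[in]), so ln([out]/[in]) = -99.1 × 1 / 24.4 = -4.0615.
[out]/[in] = e^(-4.0615) = 0.01722.
[in] = 2.57 / 0.01722 = 149.2 mM.

150 mM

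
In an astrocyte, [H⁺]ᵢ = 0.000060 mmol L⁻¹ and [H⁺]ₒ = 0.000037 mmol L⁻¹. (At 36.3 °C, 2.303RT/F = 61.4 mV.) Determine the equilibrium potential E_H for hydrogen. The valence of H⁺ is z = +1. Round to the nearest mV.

-13 mV

E = (61.4/z) · log₁₀([H⁺]_out/[H⁺]_in) with z = +1.
= (61.4/1) · log₁₀(0.000037/0.000060) = 61.40 · log₁₀(0.6167)
= 61.40 · (-0.2099) = -12.89 mV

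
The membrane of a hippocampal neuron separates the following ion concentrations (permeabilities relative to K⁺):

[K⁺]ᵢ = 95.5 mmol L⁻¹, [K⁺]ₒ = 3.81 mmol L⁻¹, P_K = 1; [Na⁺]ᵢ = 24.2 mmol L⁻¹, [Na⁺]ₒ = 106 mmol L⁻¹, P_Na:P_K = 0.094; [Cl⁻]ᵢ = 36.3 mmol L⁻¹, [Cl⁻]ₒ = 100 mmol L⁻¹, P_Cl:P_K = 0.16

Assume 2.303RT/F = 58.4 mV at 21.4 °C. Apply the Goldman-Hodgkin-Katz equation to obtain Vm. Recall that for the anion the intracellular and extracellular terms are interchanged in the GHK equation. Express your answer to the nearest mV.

Vm = 58.4 · log₁₀[(Σ P·[cation]ₒ + Σ P·[anion]ᵢ) / (Σ P·[cation]ᵢ + Σ P·[anion]ₒ)]
Numerator = 1×3.81 + 0.094×106 + 0.16×36.3 = 19.58
Denominator = 1×95.5 + 0.094×24.2 + 0.16×100 = 113.8
Vm = 58.4 · log₁₀(0.17211) = 58.4 × (-0.7642) = -44.63 mV

-45 mV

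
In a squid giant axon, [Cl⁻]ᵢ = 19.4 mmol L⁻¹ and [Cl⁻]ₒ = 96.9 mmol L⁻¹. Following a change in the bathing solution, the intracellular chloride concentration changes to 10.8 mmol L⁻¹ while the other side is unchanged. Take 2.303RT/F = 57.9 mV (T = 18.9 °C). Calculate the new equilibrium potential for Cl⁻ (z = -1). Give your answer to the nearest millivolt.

-55 mV

After the shift: [Cl⁻]_out = 96.9, [Cl⁻]_in = 10.8 mmol L⁻¹.
E_new = (57.9/-1)·log₁₀(96.9/10.8) = -57.90 · (0.9529) = -55.17 mV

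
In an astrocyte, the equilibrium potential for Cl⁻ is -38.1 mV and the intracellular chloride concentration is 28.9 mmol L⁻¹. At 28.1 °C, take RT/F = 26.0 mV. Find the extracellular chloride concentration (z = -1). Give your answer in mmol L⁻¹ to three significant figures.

Nernst: E = (26.0/-1) · ln([out]/[in]), so ln([out]/[in]) = -38.1 × -1 / 26.0 = 1.4654.
[out]/[in] = e^(1.4654) = 4.329.
[out] = 4.329 × 28.9 = 125.1 mmol L⁻¹.

125 mmol L⁻¹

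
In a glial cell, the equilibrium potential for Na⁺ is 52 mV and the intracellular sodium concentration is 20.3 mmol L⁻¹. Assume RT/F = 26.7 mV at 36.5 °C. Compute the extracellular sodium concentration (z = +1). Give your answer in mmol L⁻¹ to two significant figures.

140 mmol L⁻¹

Nernst: E = (26.7/1) · ln([out]/[in]), so ln([out]/[in]) = 52.0 × 1 / 26.7 = 1.9476.
[out]/[in] = e^(1.9476) = 7.012.
[out] = 7.012 × 20.3 = 142.3 mmol L⁻¹.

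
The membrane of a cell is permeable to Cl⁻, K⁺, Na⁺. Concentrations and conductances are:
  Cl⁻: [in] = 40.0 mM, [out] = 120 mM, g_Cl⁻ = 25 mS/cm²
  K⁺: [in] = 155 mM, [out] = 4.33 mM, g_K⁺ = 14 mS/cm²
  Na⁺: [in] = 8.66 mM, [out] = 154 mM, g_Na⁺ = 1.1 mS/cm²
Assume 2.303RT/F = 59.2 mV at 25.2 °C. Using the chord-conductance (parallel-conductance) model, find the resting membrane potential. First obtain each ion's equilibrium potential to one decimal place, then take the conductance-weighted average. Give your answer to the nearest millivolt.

-48 mV

E_Cl⁻ = (59.2/-1)·log₁₀(120/40.0) = -28.2 mV
E_K⁺ = (59.2/1)·log₁₀(4.33/155) = -92.0 mV
E_Na⁺ = (59.2/1)·log₁₀(154/8.66) = 74.0 mV
Vm = (Σ gᵢEᵢ)/(Σ gᵢ) = (25·-28.2 + 14·-92.0 + 1.1·74.0) / (25 + 14 + 1.1)
= -1911.60 / 40.1 = -47.67 mV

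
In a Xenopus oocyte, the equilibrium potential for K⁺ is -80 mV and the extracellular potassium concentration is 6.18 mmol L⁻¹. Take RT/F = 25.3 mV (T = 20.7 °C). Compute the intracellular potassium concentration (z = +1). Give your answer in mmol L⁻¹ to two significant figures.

Nernst: E = (25.3/1) · ln([out]/[in]), so ln([out]/[in]) = -80.0 × 1 / 25.3 = -3.1621.
[out]/[in] = e^(-3.1621) = 0.04234.
[in] = 6.18 / 0.04234 = 146 mmol L⁻¹.

150 mmol L⁻¹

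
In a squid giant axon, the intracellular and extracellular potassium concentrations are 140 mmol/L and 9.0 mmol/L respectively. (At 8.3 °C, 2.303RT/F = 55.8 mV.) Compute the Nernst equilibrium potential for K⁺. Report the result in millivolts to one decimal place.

E = (55.8/z) · log₁₀([K⁺]_out/[K⁺]_in) with z = +1.
= (55.8/1) · log₁₀(9.0/140) = 55.80 · log₁₀(0.06429)
= 55.80 · (-1.1919) = -66.51 mV

-66.5 mV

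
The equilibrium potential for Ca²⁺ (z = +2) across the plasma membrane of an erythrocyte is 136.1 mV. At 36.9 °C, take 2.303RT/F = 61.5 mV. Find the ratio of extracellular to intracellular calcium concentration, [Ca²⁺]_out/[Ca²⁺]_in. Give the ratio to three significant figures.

log₁₀([out]/[in]) = E·z/(61.5) = 136.1 × 2 / 61.5 = 4.4260
[out]/[in] = 10^(4.4260) = 2.667e+04

26700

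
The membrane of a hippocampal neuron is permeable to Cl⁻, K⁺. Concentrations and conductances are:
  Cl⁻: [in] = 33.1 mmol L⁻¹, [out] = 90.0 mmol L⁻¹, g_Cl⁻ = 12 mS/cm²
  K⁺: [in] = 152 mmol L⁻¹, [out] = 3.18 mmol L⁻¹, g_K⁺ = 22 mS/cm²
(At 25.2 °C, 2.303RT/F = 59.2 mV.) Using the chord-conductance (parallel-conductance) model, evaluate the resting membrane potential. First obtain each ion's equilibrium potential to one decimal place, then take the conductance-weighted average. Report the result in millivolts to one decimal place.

-73.4 mV

E_Cl⁻ = (59.2/-1)·log₁₀(90.0/33.1) = -25.7 mV
E_K⁺ = (59.2/1)·log₁₀(3.18/152) = -99.4 mV
Vm = (Σ gᵢEᵢ)/(Σ gᵢ) = (12·-25.7 + 22·-99.4) / (12 + 22)
= -2495.20 / 34 = -73.39 mV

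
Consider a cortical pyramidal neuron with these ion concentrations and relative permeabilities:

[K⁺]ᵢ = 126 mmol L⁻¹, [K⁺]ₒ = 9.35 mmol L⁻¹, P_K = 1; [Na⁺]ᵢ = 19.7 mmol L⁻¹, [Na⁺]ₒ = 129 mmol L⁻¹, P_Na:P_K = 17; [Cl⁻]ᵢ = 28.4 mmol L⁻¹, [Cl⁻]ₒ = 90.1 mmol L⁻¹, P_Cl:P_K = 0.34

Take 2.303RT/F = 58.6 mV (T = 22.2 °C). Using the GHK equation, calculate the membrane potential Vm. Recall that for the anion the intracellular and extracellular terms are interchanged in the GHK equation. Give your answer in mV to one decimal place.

38.3 mV

Vm = 58.6 · log₁₀[(Σ P·[cation]ₒ + Σ P·[anion]ᵢ) / (Σ P·[cation]ᵢ + Σ P·[anion]ₒ)]
Numerator = 1×9.35 + 17×129 + 0.34×28.4 = 2212
Denominator = 1×126 + 17×19.7 + 0.34×90.1 = 491.5
Vm = 58.6 · log₁₀(4.5002) = 58.6 × (0.6532) = 38.28 mV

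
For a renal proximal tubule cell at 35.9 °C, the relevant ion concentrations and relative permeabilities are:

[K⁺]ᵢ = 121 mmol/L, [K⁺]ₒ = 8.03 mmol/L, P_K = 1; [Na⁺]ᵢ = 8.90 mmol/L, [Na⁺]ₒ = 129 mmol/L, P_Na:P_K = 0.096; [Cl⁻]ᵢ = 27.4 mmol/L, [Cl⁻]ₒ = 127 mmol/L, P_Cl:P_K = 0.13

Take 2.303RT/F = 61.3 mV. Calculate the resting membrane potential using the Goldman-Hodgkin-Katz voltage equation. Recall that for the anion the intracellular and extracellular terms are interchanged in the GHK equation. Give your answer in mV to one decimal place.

Vm = 61.3 · log₁₀[(Σ P·[cation]ₒ + Σ P·[anion]ᵢ) / (Σ P·[cation]ᵢ + Σ P·[anion]ₒ)]
Numerator = 1×8.03 + 0.096×129 + 0.13×27.4 = 23.98
Denominator = 1×121 + 0.096×8.90 + 0.13×127 = 138.4
Vm = 61.3 · log₁₀(0.17328) = 61.3 × (-0.7612) = -46.66 mV

-46.7 mV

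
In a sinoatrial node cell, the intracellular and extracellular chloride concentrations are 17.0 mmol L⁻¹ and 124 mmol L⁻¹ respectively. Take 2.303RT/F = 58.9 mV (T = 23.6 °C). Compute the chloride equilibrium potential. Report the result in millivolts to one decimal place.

-50.8 mV

E = (58.9/z) · log₁₀([Cl⁻]_out/[Cl⁻]_in) with z = -1.
For an anion, dividing by z = -1 reverses the sign.
= (58.9/-1) · log₁₀(124/17.0) = -58.90 · log₁₀(7.294)
= -58.90 · (0.8630) = -50.83 mV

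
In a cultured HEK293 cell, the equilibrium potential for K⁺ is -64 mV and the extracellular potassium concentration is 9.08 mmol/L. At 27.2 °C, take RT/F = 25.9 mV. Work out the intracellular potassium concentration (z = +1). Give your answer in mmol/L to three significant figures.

Nernst: E = (25.9/1) · ln([out]/[in]), so ln([out]/[in]) = -64.0 × 1 / 25.9 = -2.4710.
[out]/[in] = e^(-2.4710) = 0.0845.
[in] = 9.08 / 0.0845 = 107.5 mmol/L.

107 mmol/L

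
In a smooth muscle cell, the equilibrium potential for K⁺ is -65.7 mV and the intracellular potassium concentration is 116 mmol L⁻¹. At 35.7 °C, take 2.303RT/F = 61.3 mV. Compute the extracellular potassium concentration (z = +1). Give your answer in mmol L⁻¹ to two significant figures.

Nernst: E = (61.3/1) · log₁₀([out]/[in]), so log₁₀([out]/[in]) = -65.7 × 1 / 61.3 = -1.0718.
[out]/[in] = 10^(-1.0718) = 0.08477.
[out] = 0.08477 × 116 = 9.833 mmol L⁻¹.

9.8 mmol L⁻¹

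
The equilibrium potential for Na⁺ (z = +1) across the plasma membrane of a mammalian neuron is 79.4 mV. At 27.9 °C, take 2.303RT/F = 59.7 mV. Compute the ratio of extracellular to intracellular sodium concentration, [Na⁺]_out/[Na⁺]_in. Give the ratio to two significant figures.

log₁₀([out]/[in]) = E·z/(59.7) = 79.4 × 1 / 59.7 = 1.3300
[out]/[in] = 10^(1.3300) = 21.38

21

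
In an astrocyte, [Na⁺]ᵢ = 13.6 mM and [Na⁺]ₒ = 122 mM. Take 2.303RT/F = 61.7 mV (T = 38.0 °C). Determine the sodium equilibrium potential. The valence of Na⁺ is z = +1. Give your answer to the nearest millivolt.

E = (61.7/z) · log₁₀([Na⁺]_out/[Na⁺]_in) with z = +1.
= (61.7/1) · log₁₀(122/13.6) = 61.70 · log₁₀(8.971)
= 61.70 · (0.9528) = 58.79 mV

59 mV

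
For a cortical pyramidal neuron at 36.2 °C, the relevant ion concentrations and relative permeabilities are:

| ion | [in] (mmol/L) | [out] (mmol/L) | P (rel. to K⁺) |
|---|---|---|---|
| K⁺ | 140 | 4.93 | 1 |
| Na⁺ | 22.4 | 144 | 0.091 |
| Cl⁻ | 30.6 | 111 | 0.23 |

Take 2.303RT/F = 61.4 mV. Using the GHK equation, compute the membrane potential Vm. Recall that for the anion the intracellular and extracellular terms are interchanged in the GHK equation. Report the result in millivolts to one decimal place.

-50.7 mV

Vm = 61.4 · log₁₀[(Σ P·[cation]ₒ + Σ P·[anion]ᵢ) / (Σ P·[cation]ᵢ + Σ P·[anion]ₒ)]
Numerator = 1×4.93 + 0.091×144 + 0.23×30.6 = 25.07
Denominator = 1×140 + 0.091×22.4 + 0.23×111 = 167.6
Vm = 61.4 · log₁₀(0.14962) = 61.4 × (-0.8250) = -50.66 mV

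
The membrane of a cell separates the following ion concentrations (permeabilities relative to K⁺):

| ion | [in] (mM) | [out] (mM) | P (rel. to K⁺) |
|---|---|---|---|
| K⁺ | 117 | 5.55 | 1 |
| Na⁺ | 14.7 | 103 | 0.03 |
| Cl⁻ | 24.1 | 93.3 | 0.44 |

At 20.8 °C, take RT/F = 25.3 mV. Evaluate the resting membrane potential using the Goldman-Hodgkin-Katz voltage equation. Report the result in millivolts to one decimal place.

-53.3 mV

Vm = 25.3 · ln[(Σ P·[cation]ₒ + Σ P·[anion]ᵢ) / (Σ P·[cation]ᵢ + Σ P·[anion]ₒ)]
Numerator = 1×5.55 + 0.03×103 + 0.44×24.1 = 19.24
Denominator = 1×117 + 0.03×14.7 + 0.44×93.3 = 158.5
Vm = 25.3 · ln(0.12142) = 25.3 × (-2.1085) = -53.35 mV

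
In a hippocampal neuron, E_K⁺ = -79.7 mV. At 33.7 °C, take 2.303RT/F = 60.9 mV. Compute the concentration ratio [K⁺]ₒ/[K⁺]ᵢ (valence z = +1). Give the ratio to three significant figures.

log₁₀([out]/[in]) = E·z/(60.9) = -79.7 × 1 / 60.9 = -1.3087
[out]/[in] = 10^(-1.3087) = 0.04912

0.0491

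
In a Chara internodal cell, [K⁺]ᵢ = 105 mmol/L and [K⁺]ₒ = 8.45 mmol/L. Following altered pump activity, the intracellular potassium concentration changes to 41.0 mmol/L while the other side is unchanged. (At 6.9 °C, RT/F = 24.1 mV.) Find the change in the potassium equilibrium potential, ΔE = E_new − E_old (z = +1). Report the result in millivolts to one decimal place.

E_old = (24.1/1)·ln(8.45/105) = -60.73 mV
E_new = (24.1/1)·ln(8.45/41.0) = -38.06 mV
ΔE = -38.06 − (-60.73) = 22.66 mV

22.7 mV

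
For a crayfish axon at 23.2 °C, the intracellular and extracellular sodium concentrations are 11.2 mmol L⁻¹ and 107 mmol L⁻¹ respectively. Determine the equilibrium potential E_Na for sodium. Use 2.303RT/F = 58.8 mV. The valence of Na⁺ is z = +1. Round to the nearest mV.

E = (58.8/z) · log₁₀([Na⁺]_out/[Na⁺]_in) with z = +1.
= (58.8/1) · log₁₀(107/11.2) = 58.80 · log₁₀(9.554)
= 58.80 · (0.9802) = 57.63 mV

58 mV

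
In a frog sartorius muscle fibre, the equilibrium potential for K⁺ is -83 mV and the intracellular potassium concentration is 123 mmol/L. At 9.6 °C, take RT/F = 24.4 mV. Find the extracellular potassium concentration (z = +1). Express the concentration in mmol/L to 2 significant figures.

4.1 mmol/L

Nernst: E = (24.4/1) · ln([out]/[in]), so ln([out]/[in]) = -83.0 × 1 / 24.4 = -3.4016.
[out]/[in] = e^(-3.4016) = 0.03332.
[out] = 0.03332 × 123 = 4.098 mmol/L.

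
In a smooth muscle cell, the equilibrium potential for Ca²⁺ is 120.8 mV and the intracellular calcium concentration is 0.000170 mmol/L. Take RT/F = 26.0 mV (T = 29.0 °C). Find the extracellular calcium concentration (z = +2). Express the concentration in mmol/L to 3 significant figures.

1.85 mmol/L

Nernst: E = (26.0/2) · ln([out]/[in]), so ln([out]/[in]) = 120.8 × 2 / 26.0 = 9.2923.
[out]/[in] = e^(9.2923) = 1.085e+04.
[out] = 1.085e+04 × 0.000170 = 1.845 mmol/L.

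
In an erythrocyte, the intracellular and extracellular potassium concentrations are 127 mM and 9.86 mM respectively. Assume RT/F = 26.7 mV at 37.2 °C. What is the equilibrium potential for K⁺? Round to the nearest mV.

E = (26.7/z) · ln([K⁺]_out/[K⁺]_in) with z = +1.
= (26.7/1) · ln(9.86/127) = 26.70 · ln(0.07764)
= 26.70 · (-2.5557) = -68.24 mV

-68 mV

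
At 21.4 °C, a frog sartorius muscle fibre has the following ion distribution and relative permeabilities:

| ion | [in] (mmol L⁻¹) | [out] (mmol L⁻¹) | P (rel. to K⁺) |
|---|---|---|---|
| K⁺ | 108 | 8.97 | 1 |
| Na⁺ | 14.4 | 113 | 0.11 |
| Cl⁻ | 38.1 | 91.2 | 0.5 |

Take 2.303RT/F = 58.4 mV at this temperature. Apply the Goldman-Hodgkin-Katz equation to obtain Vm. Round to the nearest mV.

-34 mV

Vm = 58.4 · log₁₀[(Σ P·[cation]ₒ + Σ P·[anion]ᵢ) / (Σ P·[cation]ᵢ + Σ P·[anion]ₒ)]
Numerator = 1×8.97 + 0.11×113 + 0.5×38.1 = 40.45
Denominator = 1×108 + 0.11×14.4 + 0.5×91.2 = 155.2
Vm = 58.4 · log₁₀(0.26066) = 58.4 × (-0.5839) = -34.10 mV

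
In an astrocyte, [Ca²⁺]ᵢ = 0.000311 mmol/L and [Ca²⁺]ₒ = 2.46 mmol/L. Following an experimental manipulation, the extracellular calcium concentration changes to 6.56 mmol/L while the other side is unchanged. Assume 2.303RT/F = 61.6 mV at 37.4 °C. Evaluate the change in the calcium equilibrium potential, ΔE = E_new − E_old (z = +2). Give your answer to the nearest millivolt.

13 mV

E_old = (61.6/2)·log₁₀(2.46/0.000311) = 120.06 mV
E_new = (61.6/2)·log₁₀(6.56/0.000311) = 133.18 mV
ΔE = 133.18 − (120.06) = 13.12 mV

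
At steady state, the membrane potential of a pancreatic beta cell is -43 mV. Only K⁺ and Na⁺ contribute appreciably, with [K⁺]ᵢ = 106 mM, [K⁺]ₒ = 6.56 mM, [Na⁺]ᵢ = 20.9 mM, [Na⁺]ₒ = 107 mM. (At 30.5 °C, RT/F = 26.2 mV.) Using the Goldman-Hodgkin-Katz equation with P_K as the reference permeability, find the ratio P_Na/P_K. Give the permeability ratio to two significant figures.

0.14

Let α = P_Na/P_K. GHK: Vm = 26.2·ln[(Kₒ + α·Naₒ)/(Kᵢ + α·Naᵢ)].
e^(Vm/26.2) = e^(-43.0/26.2) = 0.19374
So 0.19374·(Kᵢ + α·Naᵢ) = Kₒ + α·Naₒ → α = (0.19374·106.0 − 6.56) / (107.0 − 0.19374·20.9)
α = (20.54 − 6.56) / (107.0 − 4.049) = 13.98/103 = 0.1358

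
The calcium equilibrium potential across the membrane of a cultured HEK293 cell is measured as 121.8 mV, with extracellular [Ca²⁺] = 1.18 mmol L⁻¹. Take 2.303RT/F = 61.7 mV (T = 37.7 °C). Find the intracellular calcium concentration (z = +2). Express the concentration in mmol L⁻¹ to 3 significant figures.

0.000133 mmol L⁻¹

Nernst: E = (61.7/2) · log₁₀([out]/[in]), so log₁₀([out]/[in]) = 121.8 × 2 / 61.7 = 3.9481.
[out]/[in] = 10^(3.9481) = 8874.
[in] = 1.18 / 8874 = 0.000133 mmol L⁻¹.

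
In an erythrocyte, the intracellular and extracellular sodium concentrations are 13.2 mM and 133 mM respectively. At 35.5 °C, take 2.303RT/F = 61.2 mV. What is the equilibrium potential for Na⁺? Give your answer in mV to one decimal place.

61.4 mV

E = (61.2/z) · log₁₀([Na⁺]_out/[Na⁺]_in) with z = +1.
= (61.2/1) · log₁₀(133/13.2) = 61.20 · log₁₀(10.08)
= 61.20 · (1.0033) = 61.40 mV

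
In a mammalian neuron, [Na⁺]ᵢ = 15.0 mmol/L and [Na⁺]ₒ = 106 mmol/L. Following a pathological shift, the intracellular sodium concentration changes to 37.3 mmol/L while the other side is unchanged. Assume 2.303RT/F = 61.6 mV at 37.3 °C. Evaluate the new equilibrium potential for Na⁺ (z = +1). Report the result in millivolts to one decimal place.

After the shift: [Na⁺]_out = 106, [Na⁺]_in = 37.3 mmol/L.
E_new = (61.6/1)·log₁₀(106/37.3) = 61.60 · (0.4536) = 27.94 mV

27.9 mV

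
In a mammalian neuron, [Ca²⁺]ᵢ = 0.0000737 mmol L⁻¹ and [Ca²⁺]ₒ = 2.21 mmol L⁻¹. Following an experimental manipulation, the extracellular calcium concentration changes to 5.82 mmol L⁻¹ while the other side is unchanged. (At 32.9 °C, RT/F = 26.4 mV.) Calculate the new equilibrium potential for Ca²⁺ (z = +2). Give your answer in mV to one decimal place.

148.9 mV

After the shift: [Ca²⁺]_out = 5.82, [Ca²⁺]_in = 0.0000737 mmol L⁻¹.
E_new = (26.4/2)·ln(5.82/0.0000737) = 13.20 · (11.2768) = 148.85 mV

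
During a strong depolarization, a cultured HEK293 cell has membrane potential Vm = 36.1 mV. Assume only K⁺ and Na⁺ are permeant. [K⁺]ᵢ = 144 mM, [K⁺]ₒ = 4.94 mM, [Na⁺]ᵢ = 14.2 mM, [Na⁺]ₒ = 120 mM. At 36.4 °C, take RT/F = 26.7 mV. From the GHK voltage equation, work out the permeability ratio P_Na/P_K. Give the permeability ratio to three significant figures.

8.47

Let α = P_Na/P_K. GHK: Vm = 26.7·ln[(Kₒ + α·Naₒ)/(Kᵢ + α·Naᵢ)].
e^(Vm/26.7) = e^(36.1/26.7) = 3.8654
So 3.8654·(Kᵢ + α·Naᵢ) = Kₒ + α·Naₒ → α = (3.8654·144.0 − 4.94) / (120.0 − 3.8654·14.2)
α = (556.6 − 4.94) / (120.0 − 54.89) = 551.7/65.11 = 8.473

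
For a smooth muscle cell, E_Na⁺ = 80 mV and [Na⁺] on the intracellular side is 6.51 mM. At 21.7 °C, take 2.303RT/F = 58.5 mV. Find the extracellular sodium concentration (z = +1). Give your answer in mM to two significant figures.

Nernst: E = (58.5/1) · log₁₀([out]/[in]), so log₁₀([out]/[in]) = 80.0 × 1 / 58.5 = 1.3675.
[out]/[in] = 10^(1.3675) = 23.31.
[out] = 23.31 × 6.51 = 151.7 mM.

150 mM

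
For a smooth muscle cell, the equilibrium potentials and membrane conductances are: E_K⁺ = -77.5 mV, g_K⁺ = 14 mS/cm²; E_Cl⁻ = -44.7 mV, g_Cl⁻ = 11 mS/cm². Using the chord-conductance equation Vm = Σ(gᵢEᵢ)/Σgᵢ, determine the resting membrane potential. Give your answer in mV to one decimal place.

-63.1 mV

Σ gᵢEᵢ = 14·(-77.5) + 11·(-44.7) = -1576.70
Σ gᵢ = 14 + 11 = 25
Vm = -1576.70 / 25 = -63.07 mV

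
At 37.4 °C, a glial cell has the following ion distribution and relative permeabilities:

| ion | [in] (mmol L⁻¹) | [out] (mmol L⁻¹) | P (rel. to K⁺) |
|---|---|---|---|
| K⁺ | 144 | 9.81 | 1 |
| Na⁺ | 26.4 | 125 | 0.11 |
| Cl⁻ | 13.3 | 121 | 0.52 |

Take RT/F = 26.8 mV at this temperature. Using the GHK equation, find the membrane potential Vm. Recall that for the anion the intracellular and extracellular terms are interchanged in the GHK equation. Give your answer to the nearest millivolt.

Vm = 26.8 · ln[(Σ P·[cation]ₒ + Σ P·[anion]ᵢ) / (Σ P·[cation]ᵢ + Σ P·[anion]ₒ)]
Numerator = 1×9.81 + 0.11×125 + 0.52×13.3 = 30.48
Denominator = 1×144 + 0.11×26.4 + 0.52×121 = 209.8
Vm = 26.8 · ln(0.14525) = 26.8 × (-1.9293) = -51.71 mV

-52 mV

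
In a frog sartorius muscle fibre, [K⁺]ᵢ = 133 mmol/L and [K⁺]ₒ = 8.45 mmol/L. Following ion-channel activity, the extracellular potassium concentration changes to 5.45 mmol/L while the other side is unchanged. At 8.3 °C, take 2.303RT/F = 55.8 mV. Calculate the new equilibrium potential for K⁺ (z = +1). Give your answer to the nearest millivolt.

After the shift: [K⁺]_out = 5.45, [K⁺]_in = 133 mmol/L.
E_new = (55.8/1)·log₁₀(5.45/133) = 55.80 · (-1.3875) = -77.42 mV

-77 mV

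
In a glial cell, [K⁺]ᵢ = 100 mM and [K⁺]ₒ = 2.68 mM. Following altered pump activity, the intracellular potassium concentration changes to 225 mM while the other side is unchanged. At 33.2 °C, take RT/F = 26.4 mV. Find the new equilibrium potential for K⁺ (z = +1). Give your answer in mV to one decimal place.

-117.0 mV

After the shift: [K⁺]_out = 2.68, [K⁺]_in = 225 mM.
E_new = (26.4/1)·ln(2.68/225) = 26.40 · (-4.4303) = -116.96 mV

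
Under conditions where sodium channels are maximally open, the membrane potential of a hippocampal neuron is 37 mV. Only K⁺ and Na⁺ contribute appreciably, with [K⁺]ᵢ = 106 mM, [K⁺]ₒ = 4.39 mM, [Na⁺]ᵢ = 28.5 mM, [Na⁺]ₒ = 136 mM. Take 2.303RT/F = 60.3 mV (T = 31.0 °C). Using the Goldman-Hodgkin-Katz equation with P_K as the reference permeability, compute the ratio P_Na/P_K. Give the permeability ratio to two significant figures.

Let α = P_Na/P_K. GHK: Vm = 60.3·log₁₀[(Kₒ + α·Naₒ)/(Kᵢ + α·Naᵢ)].
10^(Vm/60.3) = 10^(37.0/60.3) = 4.1077
So 4.1077·(Kᵢ + α·Naᵢ) = Kₒ + α·Naₒ → α = (4.1077·106.0 − 4.39) / (136.0 − 4.1077·28.5)
α = (435.4 − 4.39) / (136.0 − 117.1) = 431/18.93 = 22.77

23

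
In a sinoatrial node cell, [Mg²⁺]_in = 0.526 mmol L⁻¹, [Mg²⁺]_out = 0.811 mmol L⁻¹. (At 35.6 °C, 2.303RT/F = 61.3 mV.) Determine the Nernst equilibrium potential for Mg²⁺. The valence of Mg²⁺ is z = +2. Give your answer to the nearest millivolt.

6 mV

E = (61.3/z) · log₁₀([Mg²⁺]_out/[Mg²⁺]_in) with z = +2.
= (61.3/2) · log₁₀(0.811/0.526) = 30.65 · log₁₀(1.542)
= 30.65 · (0.1880) = 5.76 mV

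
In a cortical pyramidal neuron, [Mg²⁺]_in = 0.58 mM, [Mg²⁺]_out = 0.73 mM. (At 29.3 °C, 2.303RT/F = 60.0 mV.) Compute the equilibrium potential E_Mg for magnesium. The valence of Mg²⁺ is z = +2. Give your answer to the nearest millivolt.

E = (60.0/z) · log₁₀([Mg²⁺]_out/[Mg²⁺]_in) with z = +2.
= (60.0/2) · log₁₀(0.73/0.58) = 30.00 · log₁₀(1.259)
= 30.00 · (0.0999) = 3.00 mV

3 mV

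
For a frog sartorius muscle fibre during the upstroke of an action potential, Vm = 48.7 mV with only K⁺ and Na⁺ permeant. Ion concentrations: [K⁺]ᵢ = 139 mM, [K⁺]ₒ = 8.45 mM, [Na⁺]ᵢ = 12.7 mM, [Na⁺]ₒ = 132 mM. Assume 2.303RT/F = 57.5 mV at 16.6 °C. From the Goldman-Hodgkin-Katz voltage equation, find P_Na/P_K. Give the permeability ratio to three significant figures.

Let α = P_Na/P_K. GHK: Vm = 57.5·log₁₀[(Kₒ + α·Naₒ)/(Kᵢ + α·Naᵢ)].
10^(Vm/57.5) = 10^(48.7/57.5) = 7.03
So 7.03·(Kᵢ + α·Naᵢ) = Kₒ + α·Naₒ → α = (7.03·139.0 − 8.45) / (132.0 − 7.03·12.7)
α = (977.2 − 8.45) / (132.0 − 89.28) = 968.7/42.72 = 22.68

22.7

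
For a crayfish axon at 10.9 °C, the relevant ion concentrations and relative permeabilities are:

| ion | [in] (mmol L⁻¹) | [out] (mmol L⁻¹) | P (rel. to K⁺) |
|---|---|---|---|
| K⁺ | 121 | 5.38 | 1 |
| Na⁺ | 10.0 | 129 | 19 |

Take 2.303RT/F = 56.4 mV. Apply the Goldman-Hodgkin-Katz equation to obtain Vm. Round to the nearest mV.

Vm = 56.4 · log₁₀[(Σ P·[cation]ₒ + Σ P·[anion]ᵢ) / (Σ P·[cation]ᵢ + Σ P·[anion]ₒ)]
Numerator = 1×5.38 + 19×129 = 2456
Denominator = 1×121 + 19×10.0 = 311
Vm = 56.4 · log₁₀(7.8983) = 56.4 × (0.8975) = 50.62 mV

51 mV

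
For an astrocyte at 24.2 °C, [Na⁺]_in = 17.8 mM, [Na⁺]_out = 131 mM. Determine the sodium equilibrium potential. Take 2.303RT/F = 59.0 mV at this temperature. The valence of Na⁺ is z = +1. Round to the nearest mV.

51 mV

E = (59.0/z) · log₁₀([Na⁺]_out/[Na⁺]_in) with z = +1.
= (59.0/1) · log₁₀(131/17.8) = 59.00 · log₁₀(7.36)
= 59.00 · (0.8669) = 51.14 mV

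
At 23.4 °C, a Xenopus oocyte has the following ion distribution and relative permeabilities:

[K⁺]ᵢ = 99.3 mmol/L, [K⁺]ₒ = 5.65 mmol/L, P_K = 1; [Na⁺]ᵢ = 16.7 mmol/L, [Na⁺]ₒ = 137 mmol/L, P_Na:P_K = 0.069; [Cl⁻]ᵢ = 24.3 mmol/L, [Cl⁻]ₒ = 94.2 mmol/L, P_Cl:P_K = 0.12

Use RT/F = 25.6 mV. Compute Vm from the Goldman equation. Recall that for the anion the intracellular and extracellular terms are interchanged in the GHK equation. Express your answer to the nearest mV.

-47 mV

Vm = 25.6 · ln[(Σ P·[cation]ₒ + Σ P·[anion]ᵢ) / (Σ P·[cation]ᵢ + Σ P·[anion]ₒ)]
Numerator = 1×5.65 + 0.069×137 + 0.12×24.3 = 18.02
Denominator = 1×99.3 + 0.069×16.7 + 0.12×94.2 = 111.8
Vm = 25.6 · ln(0.16123) = 25.6 × (-1.8249) = -46.72 mV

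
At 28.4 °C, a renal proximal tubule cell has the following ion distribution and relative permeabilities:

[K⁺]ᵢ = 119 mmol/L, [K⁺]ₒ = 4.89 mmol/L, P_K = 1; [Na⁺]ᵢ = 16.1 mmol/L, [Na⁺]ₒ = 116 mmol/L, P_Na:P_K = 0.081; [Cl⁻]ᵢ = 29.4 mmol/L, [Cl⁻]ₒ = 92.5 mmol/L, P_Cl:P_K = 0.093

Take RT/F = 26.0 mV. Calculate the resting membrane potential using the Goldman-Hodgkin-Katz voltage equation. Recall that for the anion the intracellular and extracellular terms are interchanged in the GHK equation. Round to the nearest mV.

-53 mV

Vm = 26.0 · ln[(Σ P·[cation]ₒ + Σ P·[anion]ᵢ) / (Σ P·[cation]ᵢ + Σ P·[anion]ₒ)]
Numerator = 1×4.89 + 0.081×116 + 0.093×29.4 = 17.02
Denominator = 1×119 + 0.081×16.1 + 0.093×92.5 = 128.9
Vm = 26.0 · ln(0.13204) = 26.0 × (-2.0247) = -52.64 mV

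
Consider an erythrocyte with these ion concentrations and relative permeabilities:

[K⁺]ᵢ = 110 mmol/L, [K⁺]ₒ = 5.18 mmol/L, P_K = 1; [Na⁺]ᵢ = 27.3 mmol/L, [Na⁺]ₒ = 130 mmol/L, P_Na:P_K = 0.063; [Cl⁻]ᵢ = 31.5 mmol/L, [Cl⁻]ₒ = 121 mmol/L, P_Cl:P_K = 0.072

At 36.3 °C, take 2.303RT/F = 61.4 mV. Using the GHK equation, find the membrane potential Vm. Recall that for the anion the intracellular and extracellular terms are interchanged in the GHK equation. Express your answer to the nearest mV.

-54 mV

Vm = 61.4 · log₁₀[(Σ P·[cation]ₒ + Σ P·[anion]ᵢ) / (Σ P·[cation]ᵢ + Σ P·[anion]ₒ)]
Numerator = 1×5.18 + 0.063×130 + 0.072×31.5 = 15.64
Denominator = 1×110 + 0.063×27.3 + 0.072×121 = 120.4
Vm = 61.4 · log₁₀(0.12985) = 61.4 × (-0.8866) = -54.43 mV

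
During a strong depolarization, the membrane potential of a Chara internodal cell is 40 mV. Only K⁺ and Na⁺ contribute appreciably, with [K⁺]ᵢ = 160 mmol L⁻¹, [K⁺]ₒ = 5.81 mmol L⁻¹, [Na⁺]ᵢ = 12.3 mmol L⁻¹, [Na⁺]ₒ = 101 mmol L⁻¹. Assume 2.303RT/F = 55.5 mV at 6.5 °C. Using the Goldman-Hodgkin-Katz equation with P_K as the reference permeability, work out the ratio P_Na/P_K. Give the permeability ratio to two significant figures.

Let α = P_Na/P_K. GHK: Vm = 55.5·log₁₀[(Kₒ + α·Naₒ)/(Kᵢ + α·Naᵢ)].
10^(Vm/55.5) = 10^(40.0/55.5) = 5.2568
So 5.2568·(Kᵢ + α·Naᵢ) = Kₒ + α·Naₒ → α = (5.2568·160.0 − 5.81) / (101.0 − 5.2568·12.3)
α = (841.1 − 5.81) / (101.0 − 64.66) = 835.3/36.34 = 22.98

23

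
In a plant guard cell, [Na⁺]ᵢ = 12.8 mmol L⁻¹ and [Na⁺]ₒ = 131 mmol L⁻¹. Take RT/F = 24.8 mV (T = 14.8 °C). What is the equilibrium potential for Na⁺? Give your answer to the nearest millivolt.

E = (24.8/z) · ln([Na⁺]_out/[Na⁺]_in) with z = +1.
= (24.8/1) · ln(131/12.8) = 24.80 · ln(10.23)
= 24.80 · (2.3258) = 57.68 mV

58 mV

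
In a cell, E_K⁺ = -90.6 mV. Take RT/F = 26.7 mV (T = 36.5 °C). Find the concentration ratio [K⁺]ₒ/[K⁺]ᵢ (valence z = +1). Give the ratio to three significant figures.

ln([out]/[in]) = E·z/(26.7) = -90.6 × 1 / 26.7 = -3.3933
[out]/[in] = e^(-3.3933) = 0.0336

0.0336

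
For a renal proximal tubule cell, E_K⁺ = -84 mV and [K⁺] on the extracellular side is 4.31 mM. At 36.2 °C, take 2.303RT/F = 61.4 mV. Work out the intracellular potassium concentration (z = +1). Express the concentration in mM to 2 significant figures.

Nernst: E = (61.4/1) · log₁₀([out]/[in]), so log₁₀([out]/[in]) = -84.0 × 1 / 61.4 = -1.3681.
[out]/[in] = 10^(-1.3681) = 0.04285.
[in] = 4.31 / 0.04285 = 100.6 mM.

100 mM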